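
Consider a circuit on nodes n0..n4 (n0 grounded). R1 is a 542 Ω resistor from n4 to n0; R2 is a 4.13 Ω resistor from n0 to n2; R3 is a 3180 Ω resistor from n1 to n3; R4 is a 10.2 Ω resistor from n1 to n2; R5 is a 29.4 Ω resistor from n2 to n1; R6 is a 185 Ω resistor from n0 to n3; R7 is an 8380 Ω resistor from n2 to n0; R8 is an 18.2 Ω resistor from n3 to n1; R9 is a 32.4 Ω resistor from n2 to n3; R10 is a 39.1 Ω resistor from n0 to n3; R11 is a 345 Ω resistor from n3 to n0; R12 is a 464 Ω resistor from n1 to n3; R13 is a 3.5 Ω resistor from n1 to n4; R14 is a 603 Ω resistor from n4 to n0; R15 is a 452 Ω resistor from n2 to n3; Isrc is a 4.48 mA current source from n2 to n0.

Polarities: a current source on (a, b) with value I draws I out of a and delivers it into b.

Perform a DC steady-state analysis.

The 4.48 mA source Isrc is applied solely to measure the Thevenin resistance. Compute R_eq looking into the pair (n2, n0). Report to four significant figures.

Apply KCL at each of the 4 non-ground nodes and solve the resulting linear system.
Node n1: branches {R3, R4, R5, R8, R12, R13} → V_1 = -0.01479
Node n2: branches {R2, R4, R5, R7, R9, R15, Isrc} → V_2 = -0.01671
Node n3: branches {R3, R6, R8, R9, R10, R11, R12, R15} → V_3 = -0.01127
Node n4: branches {R1, R13, R14} → V_4 = -0.01461

R_eq = 3.729 Ω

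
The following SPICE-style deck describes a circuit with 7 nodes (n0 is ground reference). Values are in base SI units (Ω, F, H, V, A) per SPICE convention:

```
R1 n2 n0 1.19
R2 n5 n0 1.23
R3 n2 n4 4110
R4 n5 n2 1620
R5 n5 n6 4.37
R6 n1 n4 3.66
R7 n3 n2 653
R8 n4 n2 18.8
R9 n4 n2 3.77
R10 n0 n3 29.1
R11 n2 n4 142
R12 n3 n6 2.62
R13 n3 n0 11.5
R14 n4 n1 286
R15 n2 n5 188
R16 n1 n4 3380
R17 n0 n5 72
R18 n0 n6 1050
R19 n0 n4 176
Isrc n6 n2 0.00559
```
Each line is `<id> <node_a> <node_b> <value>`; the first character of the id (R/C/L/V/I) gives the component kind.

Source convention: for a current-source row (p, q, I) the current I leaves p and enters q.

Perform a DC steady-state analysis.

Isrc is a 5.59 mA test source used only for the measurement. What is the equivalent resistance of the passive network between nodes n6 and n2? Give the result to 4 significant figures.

Apply KCL at each of the 6 non-ground nodes and solve the resulting linear system.
Node n1: branches {R6, R14, R16} → V_1 = 0.006381
Node n2: branches {R1, R3, R4, R7, R8, R9, R11, R15, Isrc} → V_2 = 0.006492
Node n3: branches {R7, R10, R12, R13} → V_3 = -0.01540
Node n4: branches {R3, R6, R8, R9, R11, R14, R16, R19} → V_4 = 0.006381
Node n5: branches {R2, R4, R5, R15, R17} → V_5 = -0.004358
Node n6: branches {R5, R12, R18, Isrc} → V_6 = -0.02039

R_eq = 4.809 Ω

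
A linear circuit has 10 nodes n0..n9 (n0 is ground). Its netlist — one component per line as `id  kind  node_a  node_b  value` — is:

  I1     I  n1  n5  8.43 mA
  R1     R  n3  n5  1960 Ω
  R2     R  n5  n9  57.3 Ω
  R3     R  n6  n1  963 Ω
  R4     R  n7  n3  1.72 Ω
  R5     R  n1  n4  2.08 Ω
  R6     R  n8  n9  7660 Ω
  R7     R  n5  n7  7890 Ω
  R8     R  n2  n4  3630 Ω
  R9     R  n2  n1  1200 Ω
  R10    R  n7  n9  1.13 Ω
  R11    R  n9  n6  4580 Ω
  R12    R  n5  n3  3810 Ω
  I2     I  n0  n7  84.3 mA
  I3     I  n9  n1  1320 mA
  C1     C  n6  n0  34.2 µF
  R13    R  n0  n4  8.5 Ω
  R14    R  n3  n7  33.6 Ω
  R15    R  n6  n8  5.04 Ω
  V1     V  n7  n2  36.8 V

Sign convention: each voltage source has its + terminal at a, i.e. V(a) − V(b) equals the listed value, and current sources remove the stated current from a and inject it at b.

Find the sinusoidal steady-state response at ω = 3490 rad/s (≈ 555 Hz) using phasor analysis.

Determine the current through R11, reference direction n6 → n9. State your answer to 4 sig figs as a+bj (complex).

MNA unknowns: 9 node voltages V₁..V_9 plus 1 source current (V1)
I1: z[1]−=0.00843, z[5]+=0.00843
R1: Y=0.0005102+0.000j on G[3,5]
R2: Y=0.01745+0.000j on G[5,9]
R3: Y=0.001038+0.000j on G[6,1]
R4: Y=0.5814+0.000j on G[7,3]
R5: Y=0.4808+0.000j on G[1,4]
R6: Y=0.0001305+0.000j on G[8,9]
R7: Y=0.0001267+0.000j on G[5,7]
R8: Y=0.0002755+0.000j on G[2,4]
R9: Y=0.0008333+0.000j on G[2,1]
R10: Y=0.8850+0.000j on G[7,9]
R11: Y=0.0002183+0.000j on G[9,6]
R12: Y=0.0002625+0.000j on G[5,3]
I2: z[0]−=0.0843, z[7]+=0.0843
I3: z[9]−=1.32, z[1]+=1.32
C1: Y=0.000+0.1194j on G[6,0]
R13: Y=0.1176+0.000j on G[0,4]
R14: Y=0.02976+0.000j on G[3,7]
R15: Y=0.1984+0.000j on G[6,8]
V1: row V7−V2=36.8, i_V1 at 7,2
solve → V1=4.327+0.03145j, V2=-847.4+0.5813j, V3=-810.6+0.5813j, V4=3.085+0.02552j, V5=-811.3+0.5819j, V6=-0.02516+2.334j, V7=-810.6+0.5813j, V8=-0.5589+2.333j, V9=-811.8+0.5820j
aux → i_V1=-0.9441+0.0006113j

0.1772+0.0003826j A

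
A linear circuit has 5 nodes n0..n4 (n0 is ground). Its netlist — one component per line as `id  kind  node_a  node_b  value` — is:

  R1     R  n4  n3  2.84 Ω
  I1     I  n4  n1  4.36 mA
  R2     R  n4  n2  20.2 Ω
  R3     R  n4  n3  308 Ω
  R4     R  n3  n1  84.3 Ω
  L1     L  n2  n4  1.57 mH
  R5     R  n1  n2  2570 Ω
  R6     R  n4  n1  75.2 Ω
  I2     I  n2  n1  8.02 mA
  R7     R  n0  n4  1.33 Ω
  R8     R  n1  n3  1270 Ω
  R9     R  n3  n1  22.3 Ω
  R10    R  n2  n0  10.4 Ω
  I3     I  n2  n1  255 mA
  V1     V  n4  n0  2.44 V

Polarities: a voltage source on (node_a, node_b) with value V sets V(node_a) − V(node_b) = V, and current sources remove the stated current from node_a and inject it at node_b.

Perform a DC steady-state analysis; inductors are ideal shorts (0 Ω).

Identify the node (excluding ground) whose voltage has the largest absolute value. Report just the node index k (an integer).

1

Element admittances at DC:
  Y(R1) = 0.3521 S between n4,n3
  I1: injects 0.00436 A into n1 (from n4)
  Y(R2) = 0.04950 S between n4,n2
  Y(R3) = 0.003247 S between n4,n3
  Y(R4) = 0.01186 S between n3,n1
  L1: short n2↔n4 (DC inductor)
  Y(R5) = 0.0003891 S between n1,n2
  Y(R6) = 0.01330 S between n4,n1
  I2: injects 0.00802 A into n1 (from n2)
  Y(R7) = 0.7519 S between n0,n4
  Y(R8) = 0.0007874 S between n1,n3
  Y(R9) = 0.04484 S between n3,n1
  Y(R10) = 0.09615 S between n2,n0
  I3: injects 0.255 A into n1 (from n2)
  V1: constraint V(n4)−V(n0) = 2.44
Assemble and solve the 6×6 MNA system:
  V(n1)=6.672  V(n2)=2.440  V(n3)=3.029  V(n4)=2.440
  i(L1)=-0.4960  i(V1)=-2.069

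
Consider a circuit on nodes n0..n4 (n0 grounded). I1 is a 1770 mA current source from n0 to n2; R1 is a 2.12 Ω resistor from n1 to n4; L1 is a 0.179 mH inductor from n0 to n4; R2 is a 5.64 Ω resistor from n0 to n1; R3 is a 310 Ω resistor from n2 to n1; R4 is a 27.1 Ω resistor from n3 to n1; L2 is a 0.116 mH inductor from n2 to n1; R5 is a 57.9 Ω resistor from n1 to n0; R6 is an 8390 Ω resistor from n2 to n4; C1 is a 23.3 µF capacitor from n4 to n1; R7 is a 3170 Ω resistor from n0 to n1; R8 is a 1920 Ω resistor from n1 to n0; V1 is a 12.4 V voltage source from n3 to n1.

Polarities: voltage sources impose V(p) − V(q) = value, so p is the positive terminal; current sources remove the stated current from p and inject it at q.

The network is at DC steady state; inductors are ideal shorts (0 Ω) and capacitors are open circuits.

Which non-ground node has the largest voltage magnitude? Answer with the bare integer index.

3

Element admittances at DC:
  I1: injects 1.77 A into n2 (from n0)
  Y(R1) = 0.4717 S between n1,n4
  L1: short n0↔n4 (DC inductor)
  Y(R2) = 0.1773 S between n0,n1
  Y(R3) = 0.003226 S between n2,n1
  Y(R4) = 0.03690 S between n3,n1
  L2: short n2↔n1 (DC inductor)
  Y(R5) = 0.01727 S between n1,n0
  Y(R6) = 0.0001192 S between n2,n4
  Y(C1) = 0.000 S between n4,n1
  Y(R7) = 0.0003155 S between n0,n1
  Y(R8) = 0.0005208 S between n1,n0
  V1: constraint V(n3)−V(n1) = 12.4
Assemble and solve the 7×7 MNA system:
  V(n1)=2.653  V(n2)=2.653  V(n3)=15.05  V(n4)=0.000
  i(L1)=-1.252  i(L2)=1.770  i(V1)=-0.4576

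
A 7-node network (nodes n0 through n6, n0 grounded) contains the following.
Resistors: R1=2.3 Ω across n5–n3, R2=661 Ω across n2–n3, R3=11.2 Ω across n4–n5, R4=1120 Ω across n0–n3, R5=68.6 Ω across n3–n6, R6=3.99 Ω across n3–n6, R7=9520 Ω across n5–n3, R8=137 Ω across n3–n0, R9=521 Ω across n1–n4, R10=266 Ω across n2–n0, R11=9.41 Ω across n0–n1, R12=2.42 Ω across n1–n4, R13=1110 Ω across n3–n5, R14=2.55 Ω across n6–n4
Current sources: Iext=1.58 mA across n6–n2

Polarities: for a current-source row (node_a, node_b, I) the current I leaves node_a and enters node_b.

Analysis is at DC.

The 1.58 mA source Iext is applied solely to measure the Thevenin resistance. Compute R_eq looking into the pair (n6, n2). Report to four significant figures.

R_eq = 196.6 Ω

Element admittances at DC:
  Y(R1) = 0.4348 S between n5,n3
  Y(R2) = 0.001513 S between n2,n3
  Y(R3) = 0.08929 S between n4,n5
  Y(R4) = 0.0008929 S between n0,n3
  Y(R5) = 0.01458 S between n3,n6
  Y(R6) = 0.2506 S between n3,n6
  Y(R7) = 0.0001050 S between n5,n3
  Y(R8) = 0.007299 S between n3,n0
  Y(R9) = 0.001919 S between n1,n4
  Y(R10) = 0.003759 S between n2,n0
  Y(R11) = 0.1063 S between n0,n1
  Y(R12) = 0.4132 S between n1,n4
  Y(R13) = 0.0009009 S between n3,n5
  Y(R14) = 0.3922 S between n6,n4
  Iext: injects 0.00158 A into n2 (from n6)
Assemble and solve the 6×6 MNA system:
  V(n1)=-0.009531  V(n2)=0.2962  V(n3)=-0.01227  V(n4)=-0.01197  V(n5)=-0.01222  V(n6)=-0.01450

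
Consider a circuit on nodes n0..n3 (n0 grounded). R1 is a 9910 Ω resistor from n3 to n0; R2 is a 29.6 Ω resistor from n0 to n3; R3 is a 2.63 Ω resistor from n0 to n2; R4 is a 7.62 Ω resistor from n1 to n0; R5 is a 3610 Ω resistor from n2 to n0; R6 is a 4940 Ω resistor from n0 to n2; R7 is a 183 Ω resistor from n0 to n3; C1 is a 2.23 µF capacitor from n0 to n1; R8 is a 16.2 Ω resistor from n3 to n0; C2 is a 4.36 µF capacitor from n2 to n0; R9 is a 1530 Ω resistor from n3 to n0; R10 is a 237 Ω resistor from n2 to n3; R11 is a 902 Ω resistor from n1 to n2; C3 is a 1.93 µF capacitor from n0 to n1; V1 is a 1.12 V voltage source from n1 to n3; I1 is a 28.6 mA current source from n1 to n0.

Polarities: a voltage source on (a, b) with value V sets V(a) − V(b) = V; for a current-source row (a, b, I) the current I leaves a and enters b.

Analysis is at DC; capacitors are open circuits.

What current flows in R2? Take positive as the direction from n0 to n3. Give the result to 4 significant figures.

0.02507 A

MNA unknowns: 3 node voltages V₁..V_3 plus 1 source current (V1)
R1: Y=0.0001009 on G[3,0]
R2: Y=0.03378 on G[0,3]
R3: Y=0.3802 on G[0,2]
R4: Y=0.1312 on G[1,0]
R5: Y=0.0002770 on G[2,0]
R6: Y=0.0002024 on G[0,2]
R7: Y=0.005464 on G[0,3]
C1: Y=0.000 on G[0,1]
R8: Y=0.06173 on G[3,0]
C2: Y=0.000 on G[2,0]
R9: Y=0.0006536 on G[3,0]
R10: Y=0.004219 on G[2,3]
R11: Y=0.001109 on G[1,2]
C3: Y=0.000 on G[0,1]
V1: row V1−V3=1.12, i_V1 at 1,3
I1: z[1]−=0.0286, z[0]+=0.0286
solve → V1=0.3778, V2=-0.007027, V3=-0.7422
aux → i_V1=-0.07861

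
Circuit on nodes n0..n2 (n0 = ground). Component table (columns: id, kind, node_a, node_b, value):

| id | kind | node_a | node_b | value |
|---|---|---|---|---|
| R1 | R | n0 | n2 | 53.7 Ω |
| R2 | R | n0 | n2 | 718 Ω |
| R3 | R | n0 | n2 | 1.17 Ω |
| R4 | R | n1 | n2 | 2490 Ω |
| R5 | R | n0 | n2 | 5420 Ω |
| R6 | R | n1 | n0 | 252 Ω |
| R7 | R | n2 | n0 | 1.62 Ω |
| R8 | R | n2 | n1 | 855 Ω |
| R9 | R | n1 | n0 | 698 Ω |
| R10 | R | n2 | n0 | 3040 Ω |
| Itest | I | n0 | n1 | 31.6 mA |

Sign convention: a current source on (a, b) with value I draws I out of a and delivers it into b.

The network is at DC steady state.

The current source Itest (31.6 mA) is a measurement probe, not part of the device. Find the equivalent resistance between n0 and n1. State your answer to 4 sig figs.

MNA unknowns: 2 node voltages V₁..V_2
R1: Y=0.01862 on G[0,2]
R2: Y=0.001393 on G[0,2]
R3: Y=0.8547 on G[0,2]
R4: Y=0.0004016 on G[1,2]
R5: Y=0.0001845 on G[0,2]
R6: Y=0.003968 on G[1,0]
R7: Y=0.6173 on G[2,0]
R8: Y=0.001170 on G[2,1]
R9: Y=0.001433 on G[1,0]
R10: Y=0.0003289 on G[2,0]
Itest: z[0]−=0.0316, z[1]+=0.0316
solve → V1=4.533, V2=0.004767

R_eq = 143.5 Ω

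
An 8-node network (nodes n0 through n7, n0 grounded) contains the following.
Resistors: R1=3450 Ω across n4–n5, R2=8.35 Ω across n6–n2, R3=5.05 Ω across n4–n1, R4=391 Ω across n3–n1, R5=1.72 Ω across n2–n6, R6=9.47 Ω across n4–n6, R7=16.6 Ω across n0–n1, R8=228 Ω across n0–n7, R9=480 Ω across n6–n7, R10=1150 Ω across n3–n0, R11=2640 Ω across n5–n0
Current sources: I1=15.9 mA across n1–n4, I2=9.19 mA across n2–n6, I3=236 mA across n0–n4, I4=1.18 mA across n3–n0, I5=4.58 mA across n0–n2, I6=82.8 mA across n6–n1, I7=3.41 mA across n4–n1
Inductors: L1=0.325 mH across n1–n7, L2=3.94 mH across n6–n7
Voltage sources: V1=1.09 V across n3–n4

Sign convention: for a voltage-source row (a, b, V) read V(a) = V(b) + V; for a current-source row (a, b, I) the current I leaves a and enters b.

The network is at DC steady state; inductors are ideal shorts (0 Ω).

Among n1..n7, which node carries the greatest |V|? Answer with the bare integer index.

3

Apply KCL at each of the 7 non-ground nodes and solve the resulting linear system.
Node n1: branches {R3, R4, I1, L1, R7, I6, I7} → V_1 = 3.619
Node n2: branches {R2, R5, I2, I5} → V_2 = 3.613
Node n3: branches {R4, I4, R10, V1} → V_3 = 5.490
Node n4: branches {R1, R3, I1, R6, I3, I7, V1} → V_4 = 4.400
Node n5: branches {R1, R11} → V_5 = 1.907
Node n6: branches {R2, R5, R6, I2, L2, R9, I6} → V_6 = 3.619
Node n7: branches {L1, R8, L2, R9} → V_7 = 3.619
Source currents: i(L1)=0.01166, i(L2)=0.004218, i(V1)=-0.01074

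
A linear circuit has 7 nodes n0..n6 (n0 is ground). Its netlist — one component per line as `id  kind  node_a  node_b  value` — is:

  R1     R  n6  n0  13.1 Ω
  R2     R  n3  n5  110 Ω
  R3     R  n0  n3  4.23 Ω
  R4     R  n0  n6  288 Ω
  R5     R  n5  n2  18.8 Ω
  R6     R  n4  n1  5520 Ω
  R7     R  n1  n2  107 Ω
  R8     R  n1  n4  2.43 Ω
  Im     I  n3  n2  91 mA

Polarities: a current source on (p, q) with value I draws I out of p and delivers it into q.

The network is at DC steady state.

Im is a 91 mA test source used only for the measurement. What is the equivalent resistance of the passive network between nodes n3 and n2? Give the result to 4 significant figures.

R_eq = 128.8 Ω

Element admittances at DC:
  Y(R1) = 0.07634 S between n6,n0
  Y(R2) = 0.009091 S between n3,n5
  Y(R3) = 0.2364 S between n0,n3
  Y(R4) = 0.003472 S between n0,n6
  Y(R5) = 0.05319 S between n5,n2
  Y(R6) = 0.0001812 S between n4,n1
  Y(R7) = 0.009346 S between n1,n2
  Y(R8) = 0.4115 S between n1,n4
  Im: injects 0.091 A into n2 (from n3)
Assemble and solve the 6×6 MNA system:
  V(n1)=11.72  V(n2)=11.72  V(n3)=0.000  V(n4)=11.72  V(n5)=10.01  V(n6)=0.000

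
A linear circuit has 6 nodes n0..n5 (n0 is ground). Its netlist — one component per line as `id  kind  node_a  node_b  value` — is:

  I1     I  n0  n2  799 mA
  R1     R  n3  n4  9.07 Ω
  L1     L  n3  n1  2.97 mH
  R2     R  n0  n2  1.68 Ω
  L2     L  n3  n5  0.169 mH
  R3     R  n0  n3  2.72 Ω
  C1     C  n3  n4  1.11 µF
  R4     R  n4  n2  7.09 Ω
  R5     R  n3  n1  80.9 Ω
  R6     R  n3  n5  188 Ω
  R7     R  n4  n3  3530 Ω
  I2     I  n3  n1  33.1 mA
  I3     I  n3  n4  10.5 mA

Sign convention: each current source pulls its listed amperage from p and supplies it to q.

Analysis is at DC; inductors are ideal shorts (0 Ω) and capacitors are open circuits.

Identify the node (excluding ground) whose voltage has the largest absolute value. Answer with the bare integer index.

MNA unknowns: 5 node voltages V₁..V_5 plus 2 source currents (L1, L2)
I1: z[0]−=0.799, z[2]+=0.799
R1: Y=0.1103 on G[3,4]
L1: row V3−V1=0, i_L1 at 3,1
R2: Y=0.5952 on G[0,2]
L2: row V3−V5=0, i_L2 at 3,5
R3: Y=0.3676 on G[0,3]
C1: Y=0.000 on G[3,4]
R4: Y=0.1410 on G[4,2]
R5: Y=0.01236 on G[3,1]
R6: Y=0.005319 on G[3,5]
R7: Y=0.0002833 on G[4,3]
I2: z[3]−=0.0331, z[1]+=0.0331
I3: z[3]−=0.0105, z[4]+=0.0105
solve → V1=0.1652, V2=1.240, V3=0.1652, V4=0.8097, V5=0.1652
aux → i_L1=-0.03310, i_L2=0.000

2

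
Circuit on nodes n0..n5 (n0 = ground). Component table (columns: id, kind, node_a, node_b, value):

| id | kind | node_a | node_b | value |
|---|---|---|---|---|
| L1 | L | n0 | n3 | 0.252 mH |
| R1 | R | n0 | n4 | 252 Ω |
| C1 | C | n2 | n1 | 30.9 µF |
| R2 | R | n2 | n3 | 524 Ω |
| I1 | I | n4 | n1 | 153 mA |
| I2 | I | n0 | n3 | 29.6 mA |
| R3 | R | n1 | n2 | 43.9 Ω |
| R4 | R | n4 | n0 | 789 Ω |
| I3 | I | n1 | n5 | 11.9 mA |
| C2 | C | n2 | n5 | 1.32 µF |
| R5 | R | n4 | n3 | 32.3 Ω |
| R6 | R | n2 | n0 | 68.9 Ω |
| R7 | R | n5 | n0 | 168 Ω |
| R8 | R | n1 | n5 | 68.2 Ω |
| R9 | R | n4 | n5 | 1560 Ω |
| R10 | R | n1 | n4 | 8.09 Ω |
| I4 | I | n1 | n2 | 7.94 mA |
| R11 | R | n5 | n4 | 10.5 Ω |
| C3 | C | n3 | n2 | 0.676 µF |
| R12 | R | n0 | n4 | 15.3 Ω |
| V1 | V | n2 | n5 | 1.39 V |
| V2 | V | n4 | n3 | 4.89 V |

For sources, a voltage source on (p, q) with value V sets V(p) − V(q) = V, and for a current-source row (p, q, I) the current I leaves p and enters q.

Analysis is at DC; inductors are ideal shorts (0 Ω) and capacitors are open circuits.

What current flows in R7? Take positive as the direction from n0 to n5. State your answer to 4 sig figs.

MNA unknowns: 5 node voltages V₁..V_5 plus 3 source currents (L1, V1, V2)
L1: row V0−V3=0, i_L1 at 0,3
R1: Y=0.003968 on G[0,4]
C1: Y=0.000 on G[2,1]
R2: Y=0.001908 on G[2,3]
I1: z[4]−=0.153, z[1]+=0.153
I2: z[0]−=0.0296, z[3]+=0.0296
R3: Y=0.02278 on G[1,2]
R4: Y=0.001267 on G[4,0]
I3: z[1]−=0.0119, z[5]+=0.0119
C2: Y=0.000 on G[2,5]
R5: Y=0.03096 on G[4,3]
R6: Y=0.01451 on G[2,0]
R7: Y=0.005952 on G[5,0]
R8: Y=0.01466 on G[1,5]
R9: Y=0.0006410 on G[4,5]
R10: Y=0.1236 on G[1,4]
I4: z[1]−=0.00794, z[2]+=0.00794
R11: Y=0.09524 on G[5,4]
C3: Y=0.000 on G[3,2]
R12: Y=0.06536 on G[0,4]
V1: row V2−V5=1.39, i_V1 at 2,5
V2: row V4−V3=4.89, i_V2 at 4,3
solve → V1=5.746, V2=5.561, V3=0.000, V4=4.890, V5=4.171
aux → i_L1=0.4211, i_V1=-0.07915, i_V2=-0.6127

-0.02483 A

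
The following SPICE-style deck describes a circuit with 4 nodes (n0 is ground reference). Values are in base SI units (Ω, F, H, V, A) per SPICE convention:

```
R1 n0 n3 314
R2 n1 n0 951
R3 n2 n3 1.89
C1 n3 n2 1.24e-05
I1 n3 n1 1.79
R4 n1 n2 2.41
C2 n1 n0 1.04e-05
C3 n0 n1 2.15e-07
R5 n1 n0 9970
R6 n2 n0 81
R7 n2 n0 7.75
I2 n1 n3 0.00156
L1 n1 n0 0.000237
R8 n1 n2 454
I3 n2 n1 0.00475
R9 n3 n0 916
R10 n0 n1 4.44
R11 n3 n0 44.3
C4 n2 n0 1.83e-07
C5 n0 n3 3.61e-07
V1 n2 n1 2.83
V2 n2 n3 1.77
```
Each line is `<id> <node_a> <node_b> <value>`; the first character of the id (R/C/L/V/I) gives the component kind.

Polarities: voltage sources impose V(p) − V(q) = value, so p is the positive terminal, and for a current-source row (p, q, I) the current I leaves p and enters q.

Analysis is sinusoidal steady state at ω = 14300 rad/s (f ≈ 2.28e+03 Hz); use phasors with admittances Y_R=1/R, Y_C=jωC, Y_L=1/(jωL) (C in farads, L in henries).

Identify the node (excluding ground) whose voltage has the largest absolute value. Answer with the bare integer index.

2

Element admittances at ω=14300 rad/s:
  Y(R1) = 0.003185+0.000j S between n0,n3
  Y(R2) = 0.001052+0.000j S between n1,n0
  Y(R3) = 0.5291+0.000j S between n2,n3
  Y(C1) = 0.000+0.1773j S between n3,n2
  I1: injects 1.79 A into n1 (from n3)
  Y(R4) = 0.4149+0.000j S between n1,n2
  Y(C2) = 0.000+0.1487j S between n1,n0
  Y(C3) = 0.000+0.003074j S between n0,n1
  Y(R5) = 0.0001003+0.000j S between n1,n0
  Y(R6) = 0.01235+0.000j S between n2,n0
  Y(R7) = 0.1290+0.000j S between n2,n0
  I2: injects 0.00156 A into n3 (from n1)
  Y(L1) = 0.000-0.2951j S between n1,n0
  Y(R8) = 0.002203+0.000j S between n1,n2
  I3: injects 0.00475 A into n1 (from n2)
  Y(R9) = 0.001092+0.000j S between n3,n0
  Y(R10) = 0.2252+0.000j S between n0,n1
  Y(R11) = 0.02257+0.000j S between n3,n0
  Y(C4) = 0.000+0.002617j S between n2,n0
  Y(C5) = 0.000+0.005162j S between n0,n3
  V1: constraint V(n2)−V(n1) = 2.83
  V2: constraint V(n2)−V(n3) = 1.77
Assemble and solve the 5×5 MNA system:
  V(n1)=-0.9615-0.3628j  V(n2)=1.869-0.3628j  V(n3)=0.09851-0.3628j
  i(V1)=-3.243+0.05563j  i(V2)=0.8564-0.3231j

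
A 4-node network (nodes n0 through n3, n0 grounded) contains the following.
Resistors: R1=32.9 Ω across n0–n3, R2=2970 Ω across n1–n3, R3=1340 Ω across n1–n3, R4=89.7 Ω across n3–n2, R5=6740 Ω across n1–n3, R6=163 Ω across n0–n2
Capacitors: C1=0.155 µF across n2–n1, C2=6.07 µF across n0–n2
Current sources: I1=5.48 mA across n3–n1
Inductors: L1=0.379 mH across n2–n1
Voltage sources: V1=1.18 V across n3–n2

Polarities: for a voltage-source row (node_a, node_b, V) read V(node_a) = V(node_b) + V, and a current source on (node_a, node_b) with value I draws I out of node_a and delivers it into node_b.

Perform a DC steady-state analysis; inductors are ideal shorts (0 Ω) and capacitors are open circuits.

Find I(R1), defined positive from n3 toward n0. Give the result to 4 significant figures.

MNA unknowns: 3 node voltages V₁..V_3 plus 2 source currents (L1, V1)
R1: Y=0.03040 on G[0,3]
C1: Y=0.000 on G[2,1]
R2: Y=0.0003367 on G[1,3]
I1: z[3]−=0.00548, z[1]+=0.00548
C2: Y=0.000 on G[0,2]
R3: Y=0.0007463 on G[1,3]
R4: Y=0.01115 on G[3,2]
R5: Y=0.0001484 on G[1,3]
L1: row V2−V1=0, i_L1 at 2,1
R6: Y=0.006135 on G[0,2]
V1: row V3−V2=1.18, i_V1 at 3,2
solve → V1=-0.9818, V2=-0.9818, V3=0.1982
aux → i_L1=-0.006933, i_V1=-0.02611

0.006023 A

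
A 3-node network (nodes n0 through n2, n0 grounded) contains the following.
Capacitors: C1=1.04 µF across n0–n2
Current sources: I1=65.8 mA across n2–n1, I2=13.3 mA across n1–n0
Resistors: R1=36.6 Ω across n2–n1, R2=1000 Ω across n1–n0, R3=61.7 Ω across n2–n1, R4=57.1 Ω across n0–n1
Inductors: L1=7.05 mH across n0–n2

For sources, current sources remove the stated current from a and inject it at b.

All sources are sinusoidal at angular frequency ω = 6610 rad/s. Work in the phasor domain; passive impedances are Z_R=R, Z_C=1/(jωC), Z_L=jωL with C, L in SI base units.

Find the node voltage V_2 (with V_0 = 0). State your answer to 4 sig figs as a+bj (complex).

-0.9864-1.108j V

Apply KCL at each of the 2 non-ground nodes and solve the resulting linear system.
Node n1: branches {I1, R1, R2, R3, R4, I2} → V_1 = 0.1541-0.7771j
Node n2: branches {C1, I1, R1, L1, R3} → V_2 = -0.9864-1.108j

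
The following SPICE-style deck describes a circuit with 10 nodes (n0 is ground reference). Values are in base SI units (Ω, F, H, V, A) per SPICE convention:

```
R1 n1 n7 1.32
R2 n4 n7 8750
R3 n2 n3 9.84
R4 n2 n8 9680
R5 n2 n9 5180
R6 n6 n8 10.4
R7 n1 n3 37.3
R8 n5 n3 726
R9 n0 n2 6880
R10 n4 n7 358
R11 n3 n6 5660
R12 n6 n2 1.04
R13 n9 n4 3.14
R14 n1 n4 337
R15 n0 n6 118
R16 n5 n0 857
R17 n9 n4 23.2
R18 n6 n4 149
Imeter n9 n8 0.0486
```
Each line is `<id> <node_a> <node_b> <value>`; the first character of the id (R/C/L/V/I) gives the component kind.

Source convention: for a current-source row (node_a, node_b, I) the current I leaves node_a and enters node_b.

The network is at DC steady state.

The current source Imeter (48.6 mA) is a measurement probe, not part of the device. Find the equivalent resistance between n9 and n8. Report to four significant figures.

R_eq = 100.2 Ω

Element admittances at DC:
  Y(R1) = 0.7576 S between n1,n7
  Y(R2) = 0.0001143 S between n4,n7
  Y(R3) = 0.1016 S between n2,n3
  Y(R4) = 0.0001033 S between n2,n8
  Y(R5) = 0.0001931 S between n2,n9
  Y(R6) = 0.09615 S between n6,n8
  Y(R7) = 0.02681 S between n1,n3
  Y(R8) = 0.001377 S between n5,n3
  Y(R9) = 0.0001453 S between n0,n2
  Y(R10) = 0.002793 S between n4,n7
  Y(R11) = 0.0001767 S between n3,n6
  Y(R12) = 0.9615 S between n6,n2
  Y(R13) = 0.3185 S between n9,n4
  Y(R14) = 0.002967 S between n1,n4
  Y(R15) = 0.008475 S between n0,n6
  Y(R16) = 0.001167 S between n5,n0
  Y(R17) = 0.04310 S between n9,n4
  Y(R18) = 0.006711 S between n6,n4
  Imeter: injects 0.0486 A into n8 (from n9)
Assemble and solve the 9×9 MNA system:
  V(n1)=-0.9170  V(n2)=-0.006136  V(n3)=-0.1950  V(n4)=-4.218  V(n5)=-0.1056  V(n6)=0.01464  V(n7)=-0.9296  V(n8)=0.5195  V(n9)=-4.350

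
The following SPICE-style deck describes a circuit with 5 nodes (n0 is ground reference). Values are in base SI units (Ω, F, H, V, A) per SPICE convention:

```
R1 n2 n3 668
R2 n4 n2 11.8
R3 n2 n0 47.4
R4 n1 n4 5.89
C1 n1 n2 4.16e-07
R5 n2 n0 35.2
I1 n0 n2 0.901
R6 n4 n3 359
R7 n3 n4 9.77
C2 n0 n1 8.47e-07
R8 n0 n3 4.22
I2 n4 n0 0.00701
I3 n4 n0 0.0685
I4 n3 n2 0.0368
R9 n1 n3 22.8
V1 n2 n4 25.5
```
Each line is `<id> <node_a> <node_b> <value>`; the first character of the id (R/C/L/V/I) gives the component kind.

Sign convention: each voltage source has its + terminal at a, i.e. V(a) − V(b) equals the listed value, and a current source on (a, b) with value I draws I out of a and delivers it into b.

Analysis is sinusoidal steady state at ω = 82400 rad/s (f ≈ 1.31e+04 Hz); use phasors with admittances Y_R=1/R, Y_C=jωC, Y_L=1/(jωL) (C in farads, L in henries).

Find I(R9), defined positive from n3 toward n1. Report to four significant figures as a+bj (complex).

-0.02494-0.1328j A

Apply KCL at each of the 4 non-ground nodes and solve the resulting linear system.
Node n1: branches {R4, C1, C2, R9} → V_1 = 0.05600+3.173j
Node n2: branches {R1, R2, R3, C1, R5, I1, I4, V1} → V_2 = 23.60-0.7759j
Node n3: branches {R1, R6, R7, R8, I4, R9} → V_3 = -0.5127+0.1456j
Node n4: branches {R2, R4, R6, R7, I2, I3, V1} → V_4 = -1.899-0.7759j
Source currents: i(V1)=-2.563-0.7673j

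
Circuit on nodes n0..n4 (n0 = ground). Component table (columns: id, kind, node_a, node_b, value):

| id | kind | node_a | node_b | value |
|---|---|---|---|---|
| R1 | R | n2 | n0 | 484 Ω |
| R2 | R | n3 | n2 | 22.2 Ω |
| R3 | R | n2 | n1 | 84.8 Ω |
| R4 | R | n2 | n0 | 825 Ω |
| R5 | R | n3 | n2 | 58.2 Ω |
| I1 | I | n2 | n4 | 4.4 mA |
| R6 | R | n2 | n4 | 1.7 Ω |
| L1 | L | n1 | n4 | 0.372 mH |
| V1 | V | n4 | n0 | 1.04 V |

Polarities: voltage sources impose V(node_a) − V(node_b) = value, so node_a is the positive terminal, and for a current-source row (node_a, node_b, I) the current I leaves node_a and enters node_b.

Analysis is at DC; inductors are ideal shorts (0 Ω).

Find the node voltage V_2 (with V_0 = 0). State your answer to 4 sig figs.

Element admittances at DC:
  Y(R1) = 0.002066 S between n2,n0
  Y(R2) = 0.04505 S between n3,n2
  Y(R3) = 0.01179 S between n2,n1
  Y(R4) = 0.001212 S between n2,n0
  Y(R5) = 0.01718 S between n3,n2
  I1: injects 0.0044 A into n4 (from n2)
  Y(R6) = 0.5882 S between n2,n4
  L1: short n1↔n4 (DC inductor)
  V1: constraint V(n4)−V(n0) = 1.04
Assemble and solve the 6×6 MNA system:
  V(n1)=1.040  V(n2)=1.027  V(n3)=1.027  V(n4)=1.040
  i(L1)=-0.0001526  i(V1)=-0.003367

1.027 V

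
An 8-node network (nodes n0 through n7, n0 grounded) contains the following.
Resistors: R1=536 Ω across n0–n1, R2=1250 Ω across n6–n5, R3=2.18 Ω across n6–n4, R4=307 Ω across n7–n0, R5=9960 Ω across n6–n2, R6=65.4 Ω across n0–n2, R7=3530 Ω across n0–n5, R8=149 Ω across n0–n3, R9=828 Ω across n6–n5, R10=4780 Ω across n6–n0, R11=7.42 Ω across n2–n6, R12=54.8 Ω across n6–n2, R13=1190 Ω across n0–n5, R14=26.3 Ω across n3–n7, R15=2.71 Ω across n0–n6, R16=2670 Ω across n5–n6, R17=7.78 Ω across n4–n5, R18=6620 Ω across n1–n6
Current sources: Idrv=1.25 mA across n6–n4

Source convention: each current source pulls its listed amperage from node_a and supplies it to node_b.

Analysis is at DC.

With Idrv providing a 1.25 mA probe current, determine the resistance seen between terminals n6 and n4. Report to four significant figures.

Apply KCL at each of the 7 non-ground nodes and solve the resulting linear system.
Node n1: branches {R1, R18} → V_1 = -5.765e-07
Node n2: branches {R5, R6, R11, R12} → V_2 = -6.998e-06
Node n3: branches {R8, R14} → V_3 = 0.000
Node n4: branches {R3, R17, Idrv} → V_4 = 0.002697
Node n5: branches {R2, R7, R9, R13, R16, R17} → V_5 = 0.002625
Node n6: branches {R2, R3, R5, R9, R10, R11, R12, R15, R16, R18, Idrv} → V_6 = -7.697e-06
Node n7: branches {R4, R14} → V_7 = 0.000

R_eq = 2.164 Ω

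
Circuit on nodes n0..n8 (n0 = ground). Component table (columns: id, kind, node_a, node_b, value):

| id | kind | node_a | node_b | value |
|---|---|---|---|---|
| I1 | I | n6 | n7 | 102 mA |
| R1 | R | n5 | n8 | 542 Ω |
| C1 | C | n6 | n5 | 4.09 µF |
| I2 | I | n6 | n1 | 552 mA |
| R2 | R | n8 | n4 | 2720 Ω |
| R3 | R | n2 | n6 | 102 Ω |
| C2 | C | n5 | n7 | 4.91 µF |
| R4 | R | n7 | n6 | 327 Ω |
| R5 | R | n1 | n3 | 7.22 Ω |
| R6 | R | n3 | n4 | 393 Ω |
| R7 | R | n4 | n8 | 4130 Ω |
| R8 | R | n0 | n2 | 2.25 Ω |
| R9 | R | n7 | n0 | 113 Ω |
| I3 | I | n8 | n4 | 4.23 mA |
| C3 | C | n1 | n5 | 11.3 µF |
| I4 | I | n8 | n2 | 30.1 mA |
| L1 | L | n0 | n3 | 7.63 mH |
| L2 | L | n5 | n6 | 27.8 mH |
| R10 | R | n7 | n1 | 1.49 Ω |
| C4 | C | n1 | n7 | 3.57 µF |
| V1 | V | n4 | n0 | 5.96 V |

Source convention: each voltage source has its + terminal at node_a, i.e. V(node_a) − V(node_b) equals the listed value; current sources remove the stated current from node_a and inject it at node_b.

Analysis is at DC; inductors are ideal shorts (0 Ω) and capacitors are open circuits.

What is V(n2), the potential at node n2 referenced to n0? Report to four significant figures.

Element admittances at DC:
  I1: injects 0.102 A into n7 (from n6)
  Y(R1) = 0.001845 S between n5,n8
  Y(C1) = 0.000 S between n6,n5
  I2: injects 0.552 A into n1 (from n6)
  Y(R2) = 0.0003676 S between n8,n4
  Y(R3) = 0.009804 S between n2,n6
  Y(C2) = 0.000 S between n5,n7
  Y(R4) = 0.003058 S between n7,n6
  Y(R5) = 0.1385 S between n1,n3
  Y(R6) = 0.002545 S between n3,n4
  Y(R7) = 0.0002421 S between n4,n8
  Y(R8) = 0.4444 S between n0,n2
  Y(R9) = 0.008850 S between n7,n0
  I3: injects 0.00423 A into n4 (from n8)
  Y(C3) = 0.000 S between n1,n5
  I4: injects 0.0301 A into n2 (from n8)
  L1: short n0↔n3 (DC inductor)
  L2: short n5↔n6 (DC inductor)
  Y(R10) = 0.6711 S between n7,n1
  Y(C4) = 0.000 S between n1,n7
  V1: constraint V(n4)−V(n0) = 5.96
Assemble and solve the 11×11 MNA system:
  V(n1)=3.325  V(n2)=-1.031  V(n3)=0.000  V(n4)=5.960  V(n5)=-50.86  V(n6)=-50.86  V(n7)=3.189  V(n8)=-50.73
  i(L1)=-0.4757  i(L2)=0.0002373  i(V1)=-0.04550

-1.031 V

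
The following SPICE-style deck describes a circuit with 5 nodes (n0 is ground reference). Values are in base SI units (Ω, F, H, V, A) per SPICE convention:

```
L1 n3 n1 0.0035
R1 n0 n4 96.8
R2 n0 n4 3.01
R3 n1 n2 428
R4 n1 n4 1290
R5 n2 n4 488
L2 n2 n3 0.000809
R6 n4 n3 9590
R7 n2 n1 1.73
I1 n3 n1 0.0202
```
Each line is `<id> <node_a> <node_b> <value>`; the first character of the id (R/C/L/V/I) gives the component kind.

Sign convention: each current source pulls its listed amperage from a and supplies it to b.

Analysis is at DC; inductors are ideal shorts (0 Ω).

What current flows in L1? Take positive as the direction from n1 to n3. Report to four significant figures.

Apply KCL at each of the 4 non-ground nodes and solve the resulting linear system.
Node n1: branches {L1, R3, R4, R7, I1} → V_1 = 0.000
Node n2: branches {R3, R5, L2, R7} → V_2 = 0.000
Node n3: branches {L1, L2, R6, I1} → V_3 = 0.000
Node n4: branches {R1, R2, R4, R5, R6} → V_4 = 0.000
Source currents: i(L1)=-0.02020, i(L2)=0.000

0.02020 A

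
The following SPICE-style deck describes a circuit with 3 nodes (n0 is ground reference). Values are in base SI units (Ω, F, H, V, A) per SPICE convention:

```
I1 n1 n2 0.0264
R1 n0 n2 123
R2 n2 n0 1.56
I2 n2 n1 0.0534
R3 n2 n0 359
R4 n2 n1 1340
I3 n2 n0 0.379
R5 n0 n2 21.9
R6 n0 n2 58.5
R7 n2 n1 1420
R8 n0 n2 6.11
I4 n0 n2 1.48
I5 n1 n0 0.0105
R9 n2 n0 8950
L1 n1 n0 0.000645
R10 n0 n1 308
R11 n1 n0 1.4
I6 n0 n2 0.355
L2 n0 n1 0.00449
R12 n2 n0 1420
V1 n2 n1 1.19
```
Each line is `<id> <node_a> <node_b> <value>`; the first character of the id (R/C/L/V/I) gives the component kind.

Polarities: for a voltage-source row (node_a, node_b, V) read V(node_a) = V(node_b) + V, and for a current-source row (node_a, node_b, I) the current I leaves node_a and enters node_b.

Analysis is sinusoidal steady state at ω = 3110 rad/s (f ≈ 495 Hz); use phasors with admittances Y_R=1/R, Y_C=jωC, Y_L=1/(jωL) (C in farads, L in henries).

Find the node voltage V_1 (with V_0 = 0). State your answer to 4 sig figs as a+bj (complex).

Element admittances at ω=3110 rad/s:
  I1: injects 0.0264 A into n2 (from n1)
  Y(R1) = 0.008130+0.000j S between n0,n2
  Y(R2) = 0.6410+0.000j S between n2,n0
  I2: injects 0.0534 A into n1 (from n2)
  Y(R3) = 0.002786+0.000j S between n2,n0
  Y(R4) = 0.0007463+0.000j S between n2,n1
  I3: injects 0.379 A into n0 (from n2)
  Y(R5) = 0.04566+0.000j S between n0,n2
  Y(R6) = 0.01709+0.000j S between n0,n2
  Y(R7) = 0.0007042+0.000j S between n2,n1
  Y(R8) = 0.1637+0.000j S between n0,n2
  I4: injects 1.48 A into n2 (from n0)
  I5: injects 0.0105 A into n0 (from n1)
  Y(R9) = 0.0001117+0.000j S between n2,n0
  Y(L1) = 0.000-0.4985j S between n1,n0
  Y(R10) = 0.003247+0.000j S between n0,n1
  Y(R11) = 0.7143+0.000j S between n1,n0
  I6: injects 0.355 A into n2 (from n0)
  Y(L2) = 0.000-0.07161j S between n0,n1
  Y(R12) = 0.0007042+0.000j S between n2,n0
  V1: constraint V(n2)−V(n1) = 1.19
Assemble and solve the 3×3 MNA system:
  V(n1)=0.2218+0.07919j  V(n2)=1.412+0.07919j
  i(V1)=0.1861-0.06962j

0.2218+0.07919j V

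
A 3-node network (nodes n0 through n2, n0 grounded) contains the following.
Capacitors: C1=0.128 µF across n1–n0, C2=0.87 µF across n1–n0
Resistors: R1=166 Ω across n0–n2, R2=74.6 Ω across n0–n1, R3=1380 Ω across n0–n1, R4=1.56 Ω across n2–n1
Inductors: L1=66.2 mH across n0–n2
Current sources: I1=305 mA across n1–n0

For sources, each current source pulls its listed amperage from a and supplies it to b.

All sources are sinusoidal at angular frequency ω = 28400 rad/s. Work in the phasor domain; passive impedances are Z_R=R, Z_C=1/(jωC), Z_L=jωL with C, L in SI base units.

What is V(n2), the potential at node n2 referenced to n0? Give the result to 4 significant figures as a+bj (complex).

-5.161+7.132j V

Apply KCL at each of the 2 non-ground nodes and solve the resulting linear system.
Node n1: branches {C1, C2, R2, R3, R4, I1} → V_1 = -5.204+7.204j
Node n2: branches {R1, R4, L1} → V_2 = -5.161+7.132j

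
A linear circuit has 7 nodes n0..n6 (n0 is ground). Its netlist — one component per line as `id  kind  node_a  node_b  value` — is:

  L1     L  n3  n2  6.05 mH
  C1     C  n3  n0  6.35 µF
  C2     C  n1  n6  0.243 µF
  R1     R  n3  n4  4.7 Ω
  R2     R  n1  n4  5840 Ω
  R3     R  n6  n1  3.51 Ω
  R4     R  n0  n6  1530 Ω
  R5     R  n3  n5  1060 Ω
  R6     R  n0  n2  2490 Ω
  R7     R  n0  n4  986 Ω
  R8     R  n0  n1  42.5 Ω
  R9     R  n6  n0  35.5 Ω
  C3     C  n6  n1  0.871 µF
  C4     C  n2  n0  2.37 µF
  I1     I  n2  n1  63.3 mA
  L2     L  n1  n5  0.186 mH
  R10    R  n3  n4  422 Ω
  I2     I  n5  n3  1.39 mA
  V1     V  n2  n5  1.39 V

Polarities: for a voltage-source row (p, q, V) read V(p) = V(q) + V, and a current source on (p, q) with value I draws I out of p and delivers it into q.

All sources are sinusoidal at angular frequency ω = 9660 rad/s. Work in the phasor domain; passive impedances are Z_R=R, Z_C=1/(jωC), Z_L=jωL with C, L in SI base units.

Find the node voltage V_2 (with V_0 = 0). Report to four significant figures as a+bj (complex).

Apply KCL at each of the 6 non-ground nodes and solve the resulting linear system.
Node n1: branches {C2, R2, R3, R8, C3, I1, L2} → V_1 = -0.06568+0.02480j
Node n2: branches {L1, R6, C4, I1, V1} → V_2 = 1.322-0.09467j
Node n3: branches {L1, C1, R1, R5, R10, I2} → V_3 = -0.5125-0.01770j
Node n4: branches {R1, R2, R7, R10} → V_4 = -0.5098-0.01758j
Node n5: branches {R5, L2, I2, V1} → V_5 = -0.06789-0.09467j
Node n6: branches {C2, R3, R4, R9, C3} → V_6 = -0.05973+0.02232j
Source currents: i(V1)=-0.06468+0.001161j

1.322-0.09467j V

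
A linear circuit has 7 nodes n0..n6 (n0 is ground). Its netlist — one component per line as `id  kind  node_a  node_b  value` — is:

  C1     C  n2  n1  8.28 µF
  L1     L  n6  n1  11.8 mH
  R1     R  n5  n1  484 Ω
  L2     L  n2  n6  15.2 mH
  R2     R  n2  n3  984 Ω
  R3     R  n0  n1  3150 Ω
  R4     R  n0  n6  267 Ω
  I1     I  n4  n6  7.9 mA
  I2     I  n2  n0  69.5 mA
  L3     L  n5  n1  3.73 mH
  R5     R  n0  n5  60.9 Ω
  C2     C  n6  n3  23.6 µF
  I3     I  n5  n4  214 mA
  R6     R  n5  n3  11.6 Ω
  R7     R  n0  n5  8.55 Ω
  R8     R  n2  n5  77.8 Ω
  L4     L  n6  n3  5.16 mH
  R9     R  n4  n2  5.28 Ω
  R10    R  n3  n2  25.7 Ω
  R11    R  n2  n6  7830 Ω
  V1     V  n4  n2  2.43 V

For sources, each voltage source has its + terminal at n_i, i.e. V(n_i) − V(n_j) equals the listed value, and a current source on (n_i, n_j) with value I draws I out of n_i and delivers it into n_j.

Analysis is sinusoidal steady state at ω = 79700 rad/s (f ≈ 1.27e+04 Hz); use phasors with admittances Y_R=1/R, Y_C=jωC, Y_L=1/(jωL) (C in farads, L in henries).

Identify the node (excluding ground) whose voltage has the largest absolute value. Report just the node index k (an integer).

MNA unknowns: 6 node voltages V₁..V_6 plus 1 source current (V1)
C1: Y=0.000+0.6599j on G[2,1]
L1: Y=0.000-0.001063j on G[6,1]
R1: Y=0.002066+0.000j on G[5,1]
L2: Y=0.000-0.0008255j on G[2,6]
R2: Y=0.001016+0.000j on G[2,3]
R3: Y=0.0003175+0.000j on G[0,1]
R4: Y=0.003745+0.000j on G[0,6]
I1: z[4]−=0.0079, z[6]+=0.0079
I2: z[2]−=0.0695, z[0]+=0.0695
L3: Y=0.000-0.003364j on G[5,1]
R5: Y=0.01642+0.000j on G[0,5]
C2: Y=0.000+1.881j on G[6,3]
I3: z[5]−=0.214, z[4]+=0.214
R6: Y=0.08621+0.000j on G[5,3]
R7: Y=0.1170+0.000j on G[0,5]
R8: Y=0.01285+0.000j on G[2,5]
L4: Y=0.000-0.002432j on G[6,3]
R9: Y=0.1894+0.000j on G[4,2]
R10: Y=0.03891+0.000j on G[3,2]
R11: Y=0.0001277+0.000j on G[2,6]
V1: row V4−V2=2.43, i_V1 at 4,2
solve → V1=2.697+0.3299j, V2=2.678+0.3164j, V3=0.5302+0.06453j, V4=5.108+0.3164j, V5=-0.5423-0.002497j, V6=0.5279+0.06097j
aux → i_V1=-0.2541+0.000j

4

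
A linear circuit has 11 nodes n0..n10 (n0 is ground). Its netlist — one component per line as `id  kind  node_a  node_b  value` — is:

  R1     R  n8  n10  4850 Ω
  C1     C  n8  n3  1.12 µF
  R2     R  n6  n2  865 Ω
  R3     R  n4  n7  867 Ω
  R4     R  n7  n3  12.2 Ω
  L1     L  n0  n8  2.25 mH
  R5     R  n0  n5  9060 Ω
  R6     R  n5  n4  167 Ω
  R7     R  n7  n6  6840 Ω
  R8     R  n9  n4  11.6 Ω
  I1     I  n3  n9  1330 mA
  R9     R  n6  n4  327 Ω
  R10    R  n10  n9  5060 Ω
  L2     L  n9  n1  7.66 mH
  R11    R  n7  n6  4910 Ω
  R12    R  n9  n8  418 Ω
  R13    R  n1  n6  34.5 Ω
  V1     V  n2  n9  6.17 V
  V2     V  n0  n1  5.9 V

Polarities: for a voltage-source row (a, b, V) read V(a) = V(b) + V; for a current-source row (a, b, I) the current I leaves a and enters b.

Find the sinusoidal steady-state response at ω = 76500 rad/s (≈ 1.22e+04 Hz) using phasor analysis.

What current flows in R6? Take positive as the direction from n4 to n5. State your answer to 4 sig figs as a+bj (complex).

Element admittances at ω=76500 rad/s:
  Y(R1) = 0.0002062+0.000j S between n8,n10
  Y(C1) = 0.000+0.08568j S between n8,n3
  Y(R2) = 0.001156+0.000j S between n6,n2
  Y(R3) = 0.001153+0.000j S between n4,n7
  Y(R4) = 0.08197+0.000j S between n7,n3
  Y(L1) = 0.000-0.005810j S between n0,n8
  Y(R5) = 0.0001104+0.000j S between n0,n5
  Y(R6) = 0.005988+0.000j S between n5,n4
  Y(R7) = 0.0001462+0.000j S between n7,n6
  Y(R8) = 0.08621+0.000j S between n9,n4
  I1: injects 1.33 A into n9 (from n3)
  Y(R9) = 0.003058+0.000j S between n6,n4
  Y(R10) = 0.0001976+0.000j S between n10,n9
  Y(L2) = 0.000-0.001707j S between n9,n1
  Y(R11) = 0.0002037+0.000j S between n7,n6
  Y(R12) = 0.002392+0.000j S between n9,n8
  Y(R13) = 0.02899+0.000j S between n1,n6
  V1: constraint V(n2)−V(n9) = 6.17
  V2: constraint V(n0)−V(n1) = 5.9
Assemble and solve the 12×12 MNA system:
  V(n1)=-5.900+0.000j  V(n2)=159.7-8.157j  V(n3)=-55.36-82.85j  V(n4)=146.0-8.871j  V(n5)=143.3-8.711j  V(n6)=13.16-1.939j  V(n7)=-52.29-81.49j  V(n8)=-56.66-95.44j  V(n9)=153.5-8.157j  V(n10)=46.19-52.72j
  i(V1)=-0.1694+0.007187j  i(V2)=-0.5386+0.3282j

0.01582-0.0009614j A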